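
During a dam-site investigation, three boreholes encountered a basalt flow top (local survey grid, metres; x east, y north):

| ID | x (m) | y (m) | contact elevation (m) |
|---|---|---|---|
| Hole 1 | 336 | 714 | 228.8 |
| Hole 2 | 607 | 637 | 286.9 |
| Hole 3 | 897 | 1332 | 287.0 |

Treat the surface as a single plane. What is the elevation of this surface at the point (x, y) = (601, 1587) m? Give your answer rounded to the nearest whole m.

Two edge vectors: Hole 1→Hole 2 = (271, -77, 58.1), Hole 1→Hole 3 = (561, 618, 58.2).
Normal n = (Hole 1→Hole 2) × (Hole 1→Hole 3) = (-40387.2, 16821.9, 210675).
So ∂z/∂x = −n_x/n_z = 0.19170 and ∂z/∂y = −n_y/n_z = −0.07985.
Intercept c from Hole 1: 228.8 − 64.41 + 57.01 = 221.40.
At (601, 1587): z = 115.2 − 126.7 + 221.40 = 209.9 m.

210 m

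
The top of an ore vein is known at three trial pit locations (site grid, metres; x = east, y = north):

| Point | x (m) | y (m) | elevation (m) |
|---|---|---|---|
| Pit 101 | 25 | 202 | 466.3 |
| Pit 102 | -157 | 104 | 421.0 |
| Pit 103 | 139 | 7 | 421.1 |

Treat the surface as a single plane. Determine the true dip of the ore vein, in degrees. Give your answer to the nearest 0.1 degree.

Two edge vectors: Pit 101→Pit 102 = (-182, -98, -45.3), Pit 101→Pit 103 = (114, -195, -45.2).
Normal n = (Pit 101→Pit 102) × (Pit 101→Pit 103) = (-4403.9, -13390.6, 46662).
So ∂z/∂x = −n_x/n_z = 0.09438 and ∂z/∂y = −n_y/n_z = 0.28697.
Gradient magnitude |∇z| = √(a² + b²) = √(0.00891 + 0.08235) = 0.30209.
True dip = arctan(0.30209) = 16.8°, dipping toward SSW (azimuth ≈ 198°).

16.8°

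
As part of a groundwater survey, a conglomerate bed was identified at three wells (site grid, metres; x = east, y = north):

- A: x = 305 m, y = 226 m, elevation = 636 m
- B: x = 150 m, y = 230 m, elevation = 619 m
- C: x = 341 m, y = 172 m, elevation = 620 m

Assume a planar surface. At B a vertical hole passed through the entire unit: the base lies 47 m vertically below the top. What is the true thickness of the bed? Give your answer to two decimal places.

Let the plane be z = a·x + b·y + c.
B−A: −155a + 4b = −17;  C−A: 36a − 54b = −16.
Solving gives a = 0.11938, b = 0.37588.
|∇z| = √(a²+b²) = 0.39438, so dip δ = arctan(0.39438) = 21.52°.
True thickness = vertical thickness × cos δ = 47 × cos 21.52° = 43.72 m.

43.72 m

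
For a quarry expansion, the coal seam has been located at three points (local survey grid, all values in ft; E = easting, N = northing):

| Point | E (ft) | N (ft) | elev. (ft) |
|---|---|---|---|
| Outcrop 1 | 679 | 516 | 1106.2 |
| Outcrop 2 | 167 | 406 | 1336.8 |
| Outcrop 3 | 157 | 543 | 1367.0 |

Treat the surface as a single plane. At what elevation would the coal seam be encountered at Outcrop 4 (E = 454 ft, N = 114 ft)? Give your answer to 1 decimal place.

1142.2 ft

Two edge vectors: Outcrop 1→Outcrop 2 = (-512, -110, 230.6), Outcrop 1→Outcrop 3 = (-522, 27, 260.8).
Normal n = (Outcrop 1→Outcrop 2) × (Outcrop 1→Outcrop 3) = (-34914.2, 13156.4, -71244).
So ∂z/∂E = −n_x/n_z = −0.49007 and ∂z/∂N = −n_y/n_z = 0.18467.
Intercept c from Outcrop 1: 1106.2 + 332.75 − 95.29 = 1343.67.
At (454, 114): z = −222.5 + 21.1 + 1343.67 = 1142.2 ft.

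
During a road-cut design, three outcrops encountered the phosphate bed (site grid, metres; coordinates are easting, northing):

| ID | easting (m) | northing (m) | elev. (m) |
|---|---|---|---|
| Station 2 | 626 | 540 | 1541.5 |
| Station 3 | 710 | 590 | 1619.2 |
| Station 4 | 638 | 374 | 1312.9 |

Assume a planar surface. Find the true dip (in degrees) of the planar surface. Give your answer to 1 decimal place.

54.2°

Two edge vectors: Station 2→Station 3 = (84, 50, 77.7), Station 2→Station 4 = (12, -166, -228.6).
Normal n = (Station 2→Station 3) × (Station 2→Station 4) = (1468.2, 20134.8, -14544).
So ∂z/∂easting = −n_x/n_z = 0.10095 and ∂z/∂northing = −n_y/n_z = 1.38441.
Gradient magnitude |∇z| = √(a² + b²) = √(0.01019 + 1.91658) = 1.38808.
True dip = arctan(1.38808) = 54.2°, dipping toward S (azimuth ≈ 184°).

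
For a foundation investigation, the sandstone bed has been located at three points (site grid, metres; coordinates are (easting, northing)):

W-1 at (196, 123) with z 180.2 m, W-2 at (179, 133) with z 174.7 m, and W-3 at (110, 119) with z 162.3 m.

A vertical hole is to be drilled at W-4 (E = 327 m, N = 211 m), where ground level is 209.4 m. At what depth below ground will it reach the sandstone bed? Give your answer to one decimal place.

16.8 m

Two edge vectors: W-1→W-2 = (-17, 10, -5.5), W-1→W-3 = (-86, -4, -17.9).
Normal n = (W-1→W-2) × (W-1→W-3) = (-201, 168.7, 928).
So ∂z/∂E = −n_x/n_z = 0.21659 and ∂z/∂N = −n_y/n_z = −0.18179.
Intercept c from W-1: 180.2 − 42.45 + 22.36 = 160.11.
At (327, 211): z_contact = 70.83 − 38.36 + 160.11 = 192.58 m.
Depth below ground = 209.4 − 192.58 = 16.8 m.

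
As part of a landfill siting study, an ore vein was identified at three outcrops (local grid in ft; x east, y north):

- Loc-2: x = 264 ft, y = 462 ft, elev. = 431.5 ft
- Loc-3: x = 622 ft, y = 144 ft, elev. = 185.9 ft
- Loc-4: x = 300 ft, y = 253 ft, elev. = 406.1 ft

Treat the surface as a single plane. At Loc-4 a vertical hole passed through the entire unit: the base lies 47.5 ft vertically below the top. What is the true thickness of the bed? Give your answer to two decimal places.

39.23 ft

Let the plane be z = a·x + b·y + c.
Loc-3−Loc-2: 358a − 318b = −245.6;  Loc-4−Loc-2: 36a − 209b = −25.4.
Solving gives a = −0.68251, b = 0.00397.
|∇z| = √(a²+b²) = 0.68252, so dip δ = arctan(0.68252) = 34.31°.
True thickness = vertical thickness × cos δ = 47.5 × cos 34.31° = 39.23 ft.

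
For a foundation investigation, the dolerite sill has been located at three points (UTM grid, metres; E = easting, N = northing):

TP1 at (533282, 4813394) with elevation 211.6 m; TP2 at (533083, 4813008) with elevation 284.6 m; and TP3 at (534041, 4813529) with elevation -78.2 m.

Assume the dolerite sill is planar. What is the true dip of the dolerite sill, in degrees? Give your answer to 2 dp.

20.98°

Let the plane be z = a·E + b·N + c.
TP2−TP1: −199a − 386b = 73;  TP3−TP1: 759a + 135b = −289.8.
Solving gives a = −0.38333, b = 0.00850.
Gradient magnitude |∇z| = √(a² + b²) = √(0.14694 + 0.00007) = 0.38343.
True dip = arctan(0.38343) = 20.98°, dipping toward E (azimuth ≈ 091°).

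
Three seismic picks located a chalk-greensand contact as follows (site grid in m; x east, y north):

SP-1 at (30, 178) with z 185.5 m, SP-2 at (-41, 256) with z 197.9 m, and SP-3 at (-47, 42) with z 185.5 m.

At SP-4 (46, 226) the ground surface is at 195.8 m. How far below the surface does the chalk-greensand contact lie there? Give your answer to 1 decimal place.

Let the plane be z = a·x + b·y + c.
SP-2−SP-1: −71a + 78b = 12.4;  SP-3−SP-1: −77a − 136b = 0.
Solving gives a = −0.10767, b = 0.06096.
Then c = 185.5 − a·30 − b·178 = 177.88.
At (46, 226): z_contact = −4.95 + 13.78 + 177.88 = 186.70 m.
Depth below ground = 195.8 − 186.70 = 9.1 m.

9.1 m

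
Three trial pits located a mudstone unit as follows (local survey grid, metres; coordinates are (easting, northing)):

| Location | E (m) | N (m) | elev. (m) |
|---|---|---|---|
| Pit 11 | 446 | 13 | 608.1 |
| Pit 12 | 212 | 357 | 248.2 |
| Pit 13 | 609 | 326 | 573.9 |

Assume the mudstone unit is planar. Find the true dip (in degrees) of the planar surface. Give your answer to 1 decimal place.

43.1°

Let the plane be z = a·E + b·N + c.
Pit 12−Pit 11: −234a + 344b = −359.9;  Pit 13−Pit 11: 163a + 313b = −34.2.
Solving gives a = 0.78015, b = −0.51554.
Gradient magnitude |∇z| = √(a² + b²) = √(0.60863 + 0.26578) = 0.93510.
True dip = arctan(0.93510) = 43.1°, dipping toward WNW (azimuth ≈ 303°).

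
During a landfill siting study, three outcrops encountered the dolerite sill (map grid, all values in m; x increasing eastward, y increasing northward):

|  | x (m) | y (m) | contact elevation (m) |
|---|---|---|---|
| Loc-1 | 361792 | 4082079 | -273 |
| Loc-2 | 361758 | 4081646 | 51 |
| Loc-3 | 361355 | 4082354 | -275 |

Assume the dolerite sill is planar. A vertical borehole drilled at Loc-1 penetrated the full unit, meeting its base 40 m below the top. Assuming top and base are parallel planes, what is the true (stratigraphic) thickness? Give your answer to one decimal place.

30.6 m

Let the plane be z = a·x + b·y + c.
Loc-2−Loc-1: −34a − 433b = 324;  Loc-3−Loc-1: −437a + 275b = −2.
Solving gives a = −0.44434, b = −0.71338.
|∇z| = √(a²+b²) = 0.84045, so dip δ = arctan(0.84045) = 40.05°.
True thickness = vertical thickness × cos δ = 40 × cos 40.05° = 30.6 m.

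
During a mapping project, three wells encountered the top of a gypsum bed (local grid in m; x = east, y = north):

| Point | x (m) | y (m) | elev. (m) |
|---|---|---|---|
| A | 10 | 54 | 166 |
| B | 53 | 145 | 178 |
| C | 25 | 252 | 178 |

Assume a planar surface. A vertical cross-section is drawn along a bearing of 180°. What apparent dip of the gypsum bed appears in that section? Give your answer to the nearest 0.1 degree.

Two edge vectors: A→B = (43, 91, 12), A→C = (15, 198, 12).
Normal n = (A→B) × (A→C) = (-1284, -336, 7149).
So ∂z/∂x = −n_x/n_z = 0.17961 and ∂z/∂y = −n_y/n_z = 0.04700.
Unit vector along 180° is (sin 180°, cos 180°) = (0.0000, -1.0000).
Slope in that direction = a·(0.0000) + b·(-1.0000) = −0.04700.
Apparent dip = arctan|0.04700| = 2.7° (true dip is 10.5°, so apparent ≤ true as expected).

2.7°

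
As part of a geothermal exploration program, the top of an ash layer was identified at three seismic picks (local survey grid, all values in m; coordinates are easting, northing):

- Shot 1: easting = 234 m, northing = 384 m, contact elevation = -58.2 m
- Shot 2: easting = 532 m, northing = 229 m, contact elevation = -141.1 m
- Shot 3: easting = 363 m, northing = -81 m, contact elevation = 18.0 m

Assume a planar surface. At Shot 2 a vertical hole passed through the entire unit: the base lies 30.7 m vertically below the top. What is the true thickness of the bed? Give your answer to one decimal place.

27.4 m

Let the plane be z = a·easting + b·northing + c.
Shot 2−Shot 1: 298a − 155b = −82.9;  Shot 3−Shot 1: 129a − 465b = 76.2.
Solving gives a = −0.42471, b = −0.28169.
|∇z| = √(a²+b²) = 0.50963, so dip δ = arctan(0.50963) = 27.00°.
True thickness = vertical thickness × cos δ = 30.7 × cos 27.00° = 27.4 m.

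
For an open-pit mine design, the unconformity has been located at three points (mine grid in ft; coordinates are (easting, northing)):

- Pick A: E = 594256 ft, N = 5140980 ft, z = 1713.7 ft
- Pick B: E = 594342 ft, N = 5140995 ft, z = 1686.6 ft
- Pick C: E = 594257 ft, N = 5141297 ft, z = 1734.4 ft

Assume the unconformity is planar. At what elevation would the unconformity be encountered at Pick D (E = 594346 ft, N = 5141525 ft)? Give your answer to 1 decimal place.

1720.4 ft

Two edge vectors: Pick A→Pick B = (86, 15, -27.1), Pick A→Pick C = (1, 317, 20.7).
Normal n = (Pick A→Pick B) × (Pick A→Pick C) = (8901.2, -1807.3, 27247).
So ∂z/∂E = −n_x/n_z = −0.326685507 and ∂z/∂N = −n_y/n_z = 0.066330238.
Intercept c from Pick A: 1713.7 + 194134.82 − 341002.43 = −145153.91.
At (594346, 5141525): z = −194164.2 + 341038.6 − 145153.91 = 1720.4 ft.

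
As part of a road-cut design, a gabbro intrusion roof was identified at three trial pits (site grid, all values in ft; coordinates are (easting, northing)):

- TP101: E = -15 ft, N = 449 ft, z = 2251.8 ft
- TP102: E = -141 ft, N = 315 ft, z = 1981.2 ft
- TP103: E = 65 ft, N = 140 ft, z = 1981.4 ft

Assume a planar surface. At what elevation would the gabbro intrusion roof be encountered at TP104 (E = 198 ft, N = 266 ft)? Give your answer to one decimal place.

Let the plane be z = a·E + b·N + c.
TP102−TP101: −126a − 134b = −270.6;  TP103−TP101: 80a − 309b = −270.4.
Solving gives a = 0.95424, b = 1.12213.
Then c = 2251.8 − a·-15 − b·449 = 1762.28.
At (198, 266): z = 188.9 + 298.5 + 1762.28 = 2249.7 ft.

2249.7 ft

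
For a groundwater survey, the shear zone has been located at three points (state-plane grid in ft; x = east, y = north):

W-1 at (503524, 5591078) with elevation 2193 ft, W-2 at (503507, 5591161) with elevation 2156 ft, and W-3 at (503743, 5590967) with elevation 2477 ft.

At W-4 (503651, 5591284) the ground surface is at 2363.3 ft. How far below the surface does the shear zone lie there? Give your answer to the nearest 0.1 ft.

Let the plane be z = a·x + b·y + c.
W-2−W-1: −17a + 83b = −37;  W-3−W-1: 219a − 111b = 284.
Solving gives a = 1.194904850, b = −0.201043585.
Then c = 2193 − a·503524 − b·5591078 = 524580.10.
At (503651, 5591284): z_contact = 601815.02 − 1124091.78 + 524580.10 = 2303.34 ft.
Depth below ground = 2363.3 − 2303.34 = 60.0 ft.

60.0 ft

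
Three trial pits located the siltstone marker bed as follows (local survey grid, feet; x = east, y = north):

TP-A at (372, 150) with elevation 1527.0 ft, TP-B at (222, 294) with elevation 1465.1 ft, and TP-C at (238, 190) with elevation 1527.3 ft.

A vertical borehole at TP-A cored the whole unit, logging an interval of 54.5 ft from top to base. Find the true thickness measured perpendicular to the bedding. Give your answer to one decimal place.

Two edge vectors: TP-A→TP-B = (-150, 144, -61.9), TP-A→TP-C = (-134, 40, 0.3).
Normal n = (TP-A→TP-B) × (TP-A→TP-C) = (2519.2, 8339.6, 13296).
So ∂z/∂x = −n_x/n_z = −0.18947 and ∂z/∂y = −n_y/n_z = −0.62723.
|∇z| = √(a²+b²) = 0.65522, so dip δ = arctan(0.65522) = 33.23°.
True thickness = vertical thickness × cos δ = 54.5 × cos 33.23° = 45.6 ft.

45.6 ft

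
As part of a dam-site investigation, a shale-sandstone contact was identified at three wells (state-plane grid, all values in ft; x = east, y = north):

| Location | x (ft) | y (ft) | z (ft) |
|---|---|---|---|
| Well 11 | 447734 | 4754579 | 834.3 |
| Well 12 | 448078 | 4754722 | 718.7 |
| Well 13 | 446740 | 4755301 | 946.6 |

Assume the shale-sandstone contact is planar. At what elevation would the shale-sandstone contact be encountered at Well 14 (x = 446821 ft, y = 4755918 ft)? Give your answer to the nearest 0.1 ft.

805.4 ft

Two edge vectors: Well 11→Well 12 = (344, 143, -115.6), Well 11→Well 13 = (-994, 722, 112.3).
Normal n = (Well 11→Well 12) × (Well 11→Well 13) = (99522.1, 76275.2, 390510).
So ∂z/∂x = −n_x/n_z = −0.254851604 and ∂z/∂y = −n_y/n_z = −0.195322015.
Intercept c from Well 11: 834.3 + 114105.73 + 928673.95 = 1043613.98.
At (446821, 4755918): z = −113873.0 − 928935.5 + 1043613.98 = 805.4 ft.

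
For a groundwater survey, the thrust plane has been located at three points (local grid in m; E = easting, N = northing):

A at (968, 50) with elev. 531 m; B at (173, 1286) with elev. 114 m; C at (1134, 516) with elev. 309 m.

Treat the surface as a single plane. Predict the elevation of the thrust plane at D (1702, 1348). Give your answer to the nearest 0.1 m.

-125.1 m

Two edge vectors: A→B = (-795, 1236, -417), A→C = (166, 466, -222).
Normal n = (A→B) × (A→C) = (-80070, -245712, -575646).
So ∂z/∂E = −n_x/n_z = −0.139096 and ∂z/∂N = −n_y/n_z = −0.426846.
Intercept c from A: 531 + 134.64 + 21.34 = 686.99.
At (1702, 1348): z = −236.7 − 575.4 + 686.99 = -125.1 m.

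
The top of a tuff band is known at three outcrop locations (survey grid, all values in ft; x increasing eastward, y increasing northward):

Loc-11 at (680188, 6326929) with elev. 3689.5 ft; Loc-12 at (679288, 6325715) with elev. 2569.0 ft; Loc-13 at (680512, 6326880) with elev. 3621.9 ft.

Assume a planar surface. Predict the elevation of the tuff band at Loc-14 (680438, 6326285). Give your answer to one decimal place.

Two edge vectors: Loc-11→Loc-12 = (-900, -1214, -1120.5), Loc-11→Loc-13 = (324, -49, -67.6).
Normal n = (Loc-11→Loc-12) × (Loc-11→Loc-13) = (27161.9, -423882, 437436).
So ∂z/∂x = −n_x/n_z = −0.062093426 and ∂z/∂y = −n_y/n_z = 0.969014896.
Intercept c from Loc-11: 3689.5 + 42235.20 − 6130888.45 = −6084963.74.
At (680438, 6326285): z = −42250.7 + 6130264.4 − 6084963.74 = 3049.9 ft.

3049.9 ft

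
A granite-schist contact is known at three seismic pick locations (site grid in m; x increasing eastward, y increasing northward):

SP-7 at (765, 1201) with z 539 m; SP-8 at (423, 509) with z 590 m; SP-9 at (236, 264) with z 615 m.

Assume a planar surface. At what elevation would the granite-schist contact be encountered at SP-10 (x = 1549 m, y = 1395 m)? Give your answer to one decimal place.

Two edge vectors: SP-7→SP-8 = (-342, -692, 51), SP-7→SP-9 = (-529, -937, 76).
Normal n = (SP-7→SP-8) × (SP-7→SP-9) = (-4805, -987, -45614).
So ∂z/∂x = −n_x/n_z = −0.105340 and ∂z/∂y = −n_y/n_z = −0.021638.
Intercept c from SP-7: 539 + 80.59 + 25.99 = 645.57.
At (1549, 1395): z = −163.2 − 30.2 + 645.57 = 452.2 m.

452.2 m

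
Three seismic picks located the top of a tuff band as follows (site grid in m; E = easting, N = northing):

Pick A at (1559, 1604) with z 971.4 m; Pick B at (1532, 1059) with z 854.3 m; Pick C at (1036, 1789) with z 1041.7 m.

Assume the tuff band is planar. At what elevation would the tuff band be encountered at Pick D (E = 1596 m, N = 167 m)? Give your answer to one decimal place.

656.4 m

Two edge vectors: Pick A→Pick B = (-27, -545, -117.1), Pick A→Pick C = (-523, 185, 70.3).
Normal n = (Pick A→Pick B) × (Pick A→Pick C) = (-16650, 63141.4, -290030).
So ∂z/∂E = −n_x/n_z = −0.057408 and ∂z/∂N = −n_y/n_z = 0.217706.
Intercept c from Pick A: 971.4 + 89.50 − 349.20 = 711.70.
At (1596, 167): z = −91.6 + 36.4 + 711.70 = 656.4 m.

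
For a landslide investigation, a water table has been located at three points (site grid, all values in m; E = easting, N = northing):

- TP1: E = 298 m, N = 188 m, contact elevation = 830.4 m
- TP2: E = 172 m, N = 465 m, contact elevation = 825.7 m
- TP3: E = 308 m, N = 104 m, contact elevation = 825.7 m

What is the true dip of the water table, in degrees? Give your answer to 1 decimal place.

Let the plane be z = a·E + b·N + c.
TP2−TP1: −126a + 277b = −4.7;  TP3−TP1: 10a − 84b = −4.7.
Solving gives a = 0.21714, b = 0.08180.
Gradient magnitude |∇z| = √(a² + b²) = √(0.04715 + 0.00669) = 0.23203.
True dip = arctan(0.23203) = 13.1°, dipping toward WSW (azimuth ≈ 249°).

13.1°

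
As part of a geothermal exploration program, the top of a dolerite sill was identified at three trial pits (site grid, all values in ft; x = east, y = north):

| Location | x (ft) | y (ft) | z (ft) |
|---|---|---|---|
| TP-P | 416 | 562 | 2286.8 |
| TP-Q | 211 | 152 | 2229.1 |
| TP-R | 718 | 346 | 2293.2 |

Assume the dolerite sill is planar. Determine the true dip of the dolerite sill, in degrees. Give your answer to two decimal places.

7.48°

Two edge vectors: TP-P→TP-Q = (-205, -410, -57.7), TP-P→TP-R = (302, -216, 6.4).
Normal n = (TP-P→TP-Q) × (TP-P→TP-R) = (-15087.2, -16113.4, 168100).
So ∂z/∂x = −n_x/n_z = 0.08975 and ∂z/∂y = −n_y/n_z = 0.09586.
Gradient magnitude |∇z| = √(a² + b²) = √(0.00806 + 0.00919) = 0.13132.
True dip = arctan(0.13132) = 7.48°, dipping toward SW (azimuth ≈ 223°).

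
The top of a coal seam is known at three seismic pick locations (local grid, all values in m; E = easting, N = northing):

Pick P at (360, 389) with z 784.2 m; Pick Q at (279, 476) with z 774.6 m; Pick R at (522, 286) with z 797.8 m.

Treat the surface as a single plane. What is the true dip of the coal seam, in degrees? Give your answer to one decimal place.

Two edge vectors: Pick P→Pick Q = (-81, 87, -9.6), Pick P→Pick R = (162, -103, 13.6).
Normal n = (Pick P→Pick Q) × (Pick P→Pick R) = (194.4, -453.6, -5751).
So ∂z/∂E = −n_x/n_z = 0.03380 and ∂z/∂N = −n_y/n_z = −0.07887.
Gradient magnitude |∇z| = √(a² + b²) = √(0.00114 + 0.00622) = 0.08581.
True dip = arctan(0.08581) = 4.9°, dipping toward NNW (azimuth ≈ 337°).

4.9°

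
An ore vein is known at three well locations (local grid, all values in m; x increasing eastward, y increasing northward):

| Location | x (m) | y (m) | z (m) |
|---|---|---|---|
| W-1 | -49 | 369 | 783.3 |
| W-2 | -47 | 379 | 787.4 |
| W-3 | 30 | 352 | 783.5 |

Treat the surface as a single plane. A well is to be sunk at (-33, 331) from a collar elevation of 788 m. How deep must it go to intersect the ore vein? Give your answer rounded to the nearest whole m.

Two edge vectors: W-1→W-2 = (2, 10, 4.1), W-1→W-3 = (79, -17, 0.2).
Normal n = (W-1→W-2) × (W-1→W-3) = (71.7, 323.5, -824).
So ∂z/∂x = −n_x/n_z = 0.08701 and ∂z/∂y = −n_y/n_z = 0.39260.
Intercept c from W-1: 783.3 + 4.26 − 144.87 = 642.70.
At (-33, 331): z_contact = −2.9 + 129.9 + 642.70 = 769.8 m.
Depth below ground = 788 − 769.8 = 18 m.

18 m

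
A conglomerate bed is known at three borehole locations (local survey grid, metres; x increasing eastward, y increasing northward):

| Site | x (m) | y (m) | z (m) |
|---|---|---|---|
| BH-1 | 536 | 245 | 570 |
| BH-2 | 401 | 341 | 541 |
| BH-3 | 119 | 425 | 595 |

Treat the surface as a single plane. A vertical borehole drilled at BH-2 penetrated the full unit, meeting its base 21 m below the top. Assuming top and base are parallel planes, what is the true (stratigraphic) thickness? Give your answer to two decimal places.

Let the plane be z = a·x + b·y + c.
BH-2−BH-1: −135a + 96b = −29;  BH-3−BH-1: −417a + 180b = 25.
Solving gives a = −0.48436, b = −0.98322.
|∇z| = √(a²+b²) = 1.09605, so dip δ = arctan(1.09605) = 47.62°.
True thickness = vertical thickness × cos δ = 21 × cos 47.62° = 14.15 m.

14.15 m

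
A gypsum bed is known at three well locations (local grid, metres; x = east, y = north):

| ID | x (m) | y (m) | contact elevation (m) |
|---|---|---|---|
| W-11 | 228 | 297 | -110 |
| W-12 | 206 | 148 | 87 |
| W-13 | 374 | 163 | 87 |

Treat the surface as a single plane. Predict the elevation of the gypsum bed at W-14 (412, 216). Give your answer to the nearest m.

Two edge vectors: W-11→W-12 = (-22, -149, 197), W-11→W-13 = (146, -134, 197).
Normal n = (W-11→W-12) × (W-11→W-13) = (-2955, 33096, 24702).
So ∂z/∂x = −n_x/n_z = 0.11963 and ∂z/∂y = −n_y/n_z = −1.33981.
Intercept c from W-11: -110 − 27.27 + 397.92 = 260.65.
At (412, 216): z = 49.3 − 289.4 + 260.65 = 20.5 m.

21 m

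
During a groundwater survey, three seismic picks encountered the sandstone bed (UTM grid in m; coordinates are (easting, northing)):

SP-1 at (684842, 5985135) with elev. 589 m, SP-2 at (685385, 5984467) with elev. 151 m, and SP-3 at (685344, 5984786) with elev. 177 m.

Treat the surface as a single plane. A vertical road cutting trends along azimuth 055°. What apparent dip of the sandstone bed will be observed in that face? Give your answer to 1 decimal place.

35.1°

Two edge vectors: SP-1→SP-2 = (543, -668, -438), SP-1→SP-3 = (502, -349, -412).
Normal n = (SP-1→SP-2) × (SP-1→SP-3) = (122354, 3840, 145829).
So ∂z/∂E = −n_x/n_z = −0.83902 and ∂z/∂N = −n_y/n_z = −0.02633.
Unit vector along 055° is (sin 55°, cos 55°) = (0.8192, 0.5736).
Slope in that direction = a·(0.8192) + b·(0.5736) = −0.70239.
Apparent dip = arctan|0.70239| = 35.1° (true dip is 40.0°, so apparent ≤ true as expected).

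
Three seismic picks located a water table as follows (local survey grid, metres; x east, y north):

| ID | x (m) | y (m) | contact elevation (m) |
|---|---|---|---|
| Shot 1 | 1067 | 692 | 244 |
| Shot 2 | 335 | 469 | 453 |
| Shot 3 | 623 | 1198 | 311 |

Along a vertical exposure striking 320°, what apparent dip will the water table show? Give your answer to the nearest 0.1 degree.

5.4°

Two edge vectors: Shot 1→Shot 2 = (-732, -223, 209), Shot 1→Shot 3 = (-444, 506, 67).
Normal n = (Shot 1→Shot 2) × (Shot 1→Shot 3) = (-120695, -43752, -469404).
So ∂z/∂x = −n_x/n_z = −0.25712 and ∂z/∂y = −n_y/n_z = −0.09321.
Unit vector along 320° is (sin 320°, cos 320°) = (-0.6428, 0.7660).
Slope in that direction = a·(-0.6428) + b·(0.7660) = 0.09387.
Apparent dip = arctan|0.09387| = 5.4° (true dip is 15.3°, so apparent ≤ true as expected).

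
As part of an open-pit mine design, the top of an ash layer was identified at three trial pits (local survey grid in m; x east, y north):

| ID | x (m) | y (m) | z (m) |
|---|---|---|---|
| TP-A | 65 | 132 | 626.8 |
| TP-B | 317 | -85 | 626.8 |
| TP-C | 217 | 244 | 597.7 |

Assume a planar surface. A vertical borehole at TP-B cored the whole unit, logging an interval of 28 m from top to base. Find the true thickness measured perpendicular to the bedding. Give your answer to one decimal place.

Two edge vectors: TP-A→TP-B = (252, -217, 0), TP-A→TP-C = (152, 112, -29.1).
Normal n = (TP-A→TP-B) × (TP-A→TP-C) = (6314.7, 7333.2, 61208).
So ∂z/∂x = −n_x/n_z = −0.10317 and ∂z/∂y = −n_y/n_z = −0.11981.
|∇z| = √(a²+b²) = 0.15811, so dip δ = arctan(0.15811) = 8.98°.
True thickness = vertical thickness × cos δ = 28 × cos 8.98° = 27.7 m.

27.7 m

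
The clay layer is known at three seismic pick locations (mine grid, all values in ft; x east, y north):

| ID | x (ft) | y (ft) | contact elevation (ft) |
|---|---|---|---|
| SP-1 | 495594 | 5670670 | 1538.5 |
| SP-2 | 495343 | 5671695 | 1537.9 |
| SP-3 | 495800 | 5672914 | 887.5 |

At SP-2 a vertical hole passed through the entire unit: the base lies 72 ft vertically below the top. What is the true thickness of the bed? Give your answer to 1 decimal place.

Let the plane be z = a·x + b·y + c.
SP-2−SP-1: −251a + 1025b = −0.6;  SP-3−SP-1: 206a + 2244b = −651.
Solving gives a = −0.85994, b = −0.21116.
|∇z| = √(a²+b²) = 0.88548, so dip δ = arctan(0.88548) = 41.52°.
True thickness = vertical thickness × cos δ = 72 × cos 41.52° = 53.9 ft.

53.9 ft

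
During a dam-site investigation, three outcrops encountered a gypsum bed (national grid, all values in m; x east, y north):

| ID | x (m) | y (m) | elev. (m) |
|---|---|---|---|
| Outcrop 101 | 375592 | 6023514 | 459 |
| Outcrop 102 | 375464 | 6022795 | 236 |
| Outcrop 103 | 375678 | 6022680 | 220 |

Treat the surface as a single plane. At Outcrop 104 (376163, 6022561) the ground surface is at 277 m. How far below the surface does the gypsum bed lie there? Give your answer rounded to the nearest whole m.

Let the plane be z = a·x + b·y + c.
Outcrop 102−Outcrop 101: −128a − 719b = −223;  Outcrop 103−Outcrop 101: 86a − 834b = −239.
Solving gives a = 0.08388004, b = 0.29522024.
Then c = 459 − a·375592 − b·6023514 = −1809308.94.
At (376163, 6022561): z_contact = 31552.6 + 1777981.9 − 1809308.94 = 225.6 m.
Depth below ground = 277 − 225.6 = 51 m.

51 m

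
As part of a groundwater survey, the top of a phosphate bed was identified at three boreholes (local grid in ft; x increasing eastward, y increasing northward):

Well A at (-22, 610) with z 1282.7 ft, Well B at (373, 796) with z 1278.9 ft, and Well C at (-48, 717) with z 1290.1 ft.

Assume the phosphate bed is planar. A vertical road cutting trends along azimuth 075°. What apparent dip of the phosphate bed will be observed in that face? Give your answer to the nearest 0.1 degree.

1.2°

Let the plane be z = a·x + b·y + c.
Well B−Well A: 395a + 186b = −3.8;  Well C−Well A: −26a + 107b = 7.4.
Solving gives a = −0.03785, b = 0.05996.
Unit vector along 075° is (sin 75°, cos 75°) = (0.9659, 0.2588).
Slope in that direction = a·(0.9659) + b·(0.2588) = −0.02105.
Apparent dip = arctan|0.02105| = 1.2° (true dip is 4.1°, so apparent ≤ true as expected).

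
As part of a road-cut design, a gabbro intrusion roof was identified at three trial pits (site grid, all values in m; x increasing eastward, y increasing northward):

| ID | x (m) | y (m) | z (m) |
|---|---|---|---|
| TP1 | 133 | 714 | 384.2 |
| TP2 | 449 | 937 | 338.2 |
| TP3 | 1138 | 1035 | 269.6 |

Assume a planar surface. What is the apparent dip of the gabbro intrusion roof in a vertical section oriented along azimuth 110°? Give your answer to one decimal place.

Two edge vectors: TP1→TP2 = (316, 223, -46), TP1→TP3 = (1005, 321, -114.6).
Normal n = (TP1→TP2) × (TP1→TP3) = (-10789.8, -10016.4, -122679).
So ∂z/∂x = −n_x/n_z = −0.08795 and ∂z/∂y = −n_y/n_z = −0.08165.
Unit vector along 110° is (sin 110°, cos 110°) = (0.9397, -0.3420).
Slope in that direction = a·(0.9397) + b·(-0.3420) = −0.05472.
Apparent dip = arctan|0.05472| = 3.1° (true dip is 6.8°, so apparent ≤ true as expected).

3.1°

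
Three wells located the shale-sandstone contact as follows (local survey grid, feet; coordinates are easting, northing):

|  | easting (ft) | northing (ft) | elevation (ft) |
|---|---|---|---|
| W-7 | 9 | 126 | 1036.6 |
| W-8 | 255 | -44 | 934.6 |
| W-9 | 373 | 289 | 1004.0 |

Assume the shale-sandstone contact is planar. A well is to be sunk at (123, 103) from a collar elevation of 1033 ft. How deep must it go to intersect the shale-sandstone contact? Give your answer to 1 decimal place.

27.7 ft

Two edge vectors: W-7→W-8 = (246, -170, -102), W-7→W-9 = (364, 163, -32.6).
Normal n = (W-7→W-8) × (W-7→W-9) = (22168, -29108.4, 101978).
So ∂z/∂easting = −n_x/n_z = −0.21738 and ∂z/∂northing = −n_y/n_z = 0.28544.
Intercept c from W-7: 1036.6 + 1.96 − 35.97 = 1002.59.
At (123, 103): z_contact = −26.74 + 29.40 + 1002.59 = 1005.25 ft.
Depth below ground = 1033 − 1005.25 = 27.7 ft.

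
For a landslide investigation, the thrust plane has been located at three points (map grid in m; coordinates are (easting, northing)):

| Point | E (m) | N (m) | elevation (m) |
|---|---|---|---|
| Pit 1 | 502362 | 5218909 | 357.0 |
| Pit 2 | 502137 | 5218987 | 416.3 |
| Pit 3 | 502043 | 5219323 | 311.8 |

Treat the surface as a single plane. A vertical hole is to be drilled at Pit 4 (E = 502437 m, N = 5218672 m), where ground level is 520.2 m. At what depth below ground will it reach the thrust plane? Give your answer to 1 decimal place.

Let the plane be z = a·E + b·N + c.
Pit 2−Pit 1: −225a + 78b = 59.3;  Pit 3−Pit 1: −319a + 414b = −45.2.
Solving gives a = −0.411258569, b = −0.426066385.
Then c = 357 − a·502362 − b·5218909 = 2430559.37.
At (502437, 5218672): z_contact = −206631.52 − 2223500.72 + 2430559.37 = 427.13 m.
Depth below ground = 520.2 − 427.13 = 93.1 m.

93.1 m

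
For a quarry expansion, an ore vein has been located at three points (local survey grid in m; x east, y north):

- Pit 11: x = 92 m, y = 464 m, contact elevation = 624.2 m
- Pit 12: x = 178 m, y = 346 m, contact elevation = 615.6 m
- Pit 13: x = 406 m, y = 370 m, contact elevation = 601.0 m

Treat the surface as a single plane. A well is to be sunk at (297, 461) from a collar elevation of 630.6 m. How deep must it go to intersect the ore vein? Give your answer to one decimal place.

20.1 m

Two edge vectors: Pit 11→Pit 12 = (86, -118, -8.6), Pit 11→Pit 13 = (314, -94, -23.2).
Normal n = (Pit 11→Pit 12) × (Pit 11→Pit 13) = (1929.2, -705.2, 28968).
So ∂z/∂x = −n_x/n_z = −0.06660 and ∂z/∂y = −n_y/n_z = 0.02434.
Intercept c from Pit 11: 624.2 + 6.13 − 11.30 = 619.03.
At (297, 461): z_contact = −19.78 + 11.22 + 619.03 = 610.47 m.
Depth below ground = 630.6 − 610.47 = 20.1 m.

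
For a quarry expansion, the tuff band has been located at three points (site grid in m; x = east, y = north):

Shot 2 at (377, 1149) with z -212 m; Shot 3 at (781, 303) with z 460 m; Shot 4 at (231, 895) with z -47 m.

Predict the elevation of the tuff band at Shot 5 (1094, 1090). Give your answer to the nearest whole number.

Let the plane be z = a·x + b·y + c.
Shot 3−Shot 2: 404a − 846b = 672;  Shot 4−Shot 2: −146a − 254b = 165.
Solving gives a = 0.13752, b = −0.72865.
Then c = -212 − a·377 − b·1149 = 573.38.
At (1094, 1090): z = 150.4 − 794.2 + 573.38 = -70.4 m.

-70 m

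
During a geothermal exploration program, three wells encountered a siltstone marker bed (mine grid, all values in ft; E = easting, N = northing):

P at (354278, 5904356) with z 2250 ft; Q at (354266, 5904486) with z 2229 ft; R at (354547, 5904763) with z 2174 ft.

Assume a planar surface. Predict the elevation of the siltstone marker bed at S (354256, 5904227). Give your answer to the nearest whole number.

2272 ft

Let the plane be z = a·E + b·N + c.
Q−P: −12a + 130b = −21;  R−P: 269a + 407b = −76.
Solving gives a = −0.03344708, b = −0.16462588.
Then c = 2250 − a·354278 − b·5904356 = 986109.39.
At (354256, 5904227): z = −11848.8 − 971988.6 + 986109.39 = 2272.0 ft.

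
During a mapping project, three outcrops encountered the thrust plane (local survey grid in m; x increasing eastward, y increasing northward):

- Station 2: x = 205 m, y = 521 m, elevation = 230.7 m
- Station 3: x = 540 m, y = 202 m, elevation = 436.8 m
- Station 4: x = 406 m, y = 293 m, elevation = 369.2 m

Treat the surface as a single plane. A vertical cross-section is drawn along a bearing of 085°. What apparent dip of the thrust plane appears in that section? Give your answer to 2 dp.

10.92°

Let the plane be z = a·x + b·y + c.
Station 3−Station 2: 335a − 319b = 206.1;  Station 4−Station 2: 201a − 228b = 138.5.
Solving gives a = 0.22912, b = −0.40546.
Unit vector along 085° is (sin 85°, cos 85°) = (0.9962, 0.0872).
Slope in that direction = a·(0.9962) + b·(0.0872) = 0.19291.
Apparent dip = arctan|0.19291| = 10.92° (true dip is 25.0°, so apparent ≤ true as expected).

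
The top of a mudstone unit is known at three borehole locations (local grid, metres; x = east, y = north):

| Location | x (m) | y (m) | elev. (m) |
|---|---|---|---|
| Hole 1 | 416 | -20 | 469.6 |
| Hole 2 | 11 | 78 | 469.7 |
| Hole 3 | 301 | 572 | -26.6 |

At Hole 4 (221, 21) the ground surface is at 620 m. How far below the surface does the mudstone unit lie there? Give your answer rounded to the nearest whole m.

Two edge vectors: Hole 1→Hole 2 = (-405, 98, 0.1), Hole 1→Hole 3 = (-115, 592, -496.2).
Normal n = (Hole 1→Hole 2) × (Hole 1→Hole 3) = (-48686.8, -200972.5, -228490).
So ∂z/∂x = −n_x/n_z = −0.21308 and ∂z/∂y = −n_y/n_z = −0.87957.
Intercept c from Hole 1: 469.6 + 88.64 − 17.59 = 540.65.
At (221, 21): z_contact = −47.1 − 18.5 + 540.65 = 475.1 m.
Depth below ground = 620 − 475.1 = 145 m.

145 m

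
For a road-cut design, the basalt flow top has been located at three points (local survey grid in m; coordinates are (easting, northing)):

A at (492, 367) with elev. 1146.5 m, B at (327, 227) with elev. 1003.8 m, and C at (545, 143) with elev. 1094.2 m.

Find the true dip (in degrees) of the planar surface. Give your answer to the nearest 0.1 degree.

Two edge vectors: A→B = (-165, -140, -142.7), A→C = (53, -224, -52.3).
Normal n = (A→B) × (A→C) = (-24642.8, -16192.6, 44380).
So ∂z/∂E = −n_x/n_z = 0.55527 and ∂z/∂N = −n_y/n_z = 0.36486.
Gradient magnitude |∇z| = √(a² + b²) = √(0.30832 + 0.13312) = 0.66442.
True dip = arctan(0.66442) = 33.6°, dipping toward WSW (azimuth ≈ 237°).

33.6°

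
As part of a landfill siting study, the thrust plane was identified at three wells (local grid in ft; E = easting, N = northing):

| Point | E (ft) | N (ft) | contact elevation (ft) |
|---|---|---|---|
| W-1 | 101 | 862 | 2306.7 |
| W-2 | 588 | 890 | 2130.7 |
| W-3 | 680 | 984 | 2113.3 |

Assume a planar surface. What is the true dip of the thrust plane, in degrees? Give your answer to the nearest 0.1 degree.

Two edge vectors: W-1→W-2 = (487, 28, -176), W-1→W-3 = (579, 122, -193.4).
Normal n = (W-1→W-2) × (W-1→W-3) = (16056.8, -7718.2, 43202).
So ∂z/∂E = −n_x/n_z = −0.37167 and ∂z/∂N = −n_y/n_z = 0.17865.
Gradient magnitude |∇z| = √(a² + b²) = √(0.13814 + 0.03192) = 0.41238.
True dip = arctan(0.41238) = 22.4°, dipping toward ESE (azimuth ≈ 116°).

22.4°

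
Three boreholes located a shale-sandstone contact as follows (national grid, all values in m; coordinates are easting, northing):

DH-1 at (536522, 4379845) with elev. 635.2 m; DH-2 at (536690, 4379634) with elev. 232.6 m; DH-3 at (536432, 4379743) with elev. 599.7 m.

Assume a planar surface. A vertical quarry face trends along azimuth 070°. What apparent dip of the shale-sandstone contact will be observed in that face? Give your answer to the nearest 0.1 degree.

25.4°

Two edge vectors: DH-1→DH-2 = (168, -211, -402.6), DH-1→DH-3 = (-90, -102, -35.5).
Normal n = (DH-1→DH-2) × (DH-1→DH-3) = (-33574.7, 42198, -36126).
So ∂z/∂easting = −n_x/n_z = −0.92938 and ∂z/∂northing = −n_y/n_z = 1.16808.
Unit vector along 070° is (sin 70°, cos 70°) = (0.9397, 0.3420).
Slope in that direction = a·(0.9397) + b·(0.3420) = −0.47382.
Apparent dip = arctan|0.47382| = 25.4° (true dip is 56.2°, so apparent ≤ true as expected).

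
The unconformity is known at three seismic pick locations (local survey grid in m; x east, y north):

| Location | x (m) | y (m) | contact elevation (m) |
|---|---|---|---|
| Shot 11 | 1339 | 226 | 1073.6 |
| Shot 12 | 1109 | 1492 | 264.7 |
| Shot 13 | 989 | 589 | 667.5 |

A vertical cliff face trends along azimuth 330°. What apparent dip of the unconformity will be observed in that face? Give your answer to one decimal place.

37.4°

Let the plane be z = a·x + b·y + c.
Shot 12−Shot 11: −230a + 1266b = −808.9;  Shot 13−Shot 11: −350a + 363b = −406.1.
Solving gives a = 0.61314, b = −0.52755.
Unit vector along 330° is (sin 330°, cos 330°) = (-0.5000, 0.8660).
Slope in that direction = a·(-0.5000) + b·(0.8660) = −0.76344.
Apparent dip = arctan|0.76344| = 37.4° (true dip is 39.0°, so apparent ≤ true as expected).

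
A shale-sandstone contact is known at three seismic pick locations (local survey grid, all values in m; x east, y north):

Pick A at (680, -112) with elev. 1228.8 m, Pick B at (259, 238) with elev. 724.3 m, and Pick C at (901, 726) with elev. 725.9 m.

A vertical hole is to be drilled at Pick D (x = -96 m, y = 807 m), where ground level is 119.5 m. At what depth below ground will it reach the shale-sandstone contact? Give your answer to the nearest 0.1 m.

Two edge vectors: Pick A→Pick B = (-421, 350, -504.5), Pick A→Pick C = (221, 838, -502.9).
Normal n = (Pick A→Pick B) × (Pick A→Pick C) = (246756, -323215.4, -430148).
So ∂z/∂x = −n_x/n_z = 0.57365 and ∂z/∂y = −n_y/n_z = −0.75141.
Intercept c from Pick A: 1228.8 − 390.08 − 84.16 = 754.56.
At (-96, 807): z_contact = −55.07 − 606.38 + 754.56 = 93.10 m.
Depth below ground = 119.5 − 93.10 = 26.4 m.

26.4 m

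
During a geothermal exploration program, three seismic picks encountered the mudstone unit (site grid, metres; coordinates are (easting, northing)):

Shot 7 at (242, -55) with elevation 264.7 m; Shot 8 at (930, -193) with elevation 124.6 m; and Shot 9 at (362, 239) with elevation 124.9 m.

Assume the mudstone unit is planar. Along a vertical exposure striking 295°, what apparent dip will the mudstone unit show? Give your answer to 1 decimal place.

Let the plane be z = a·E + b·N + c.
Shot 8−Shot 7: 688a − 138b = −140.1;  Shot 9−Shot 7: 120a + 294b = −139.8.
Solving gives a = −0.27638, b = −0.36270.
Unit vector along 295° is (sin 295°, cos 295°) = (-0.9063, 0.4226).
Slope in that direction = a·(-0.9063) + b·(0.4226) = 0.09721.
Apparent dip = arctan|0.09721| = 5.6° (true dip is 24.5°, so apparent ≤ true as expected).

5.6°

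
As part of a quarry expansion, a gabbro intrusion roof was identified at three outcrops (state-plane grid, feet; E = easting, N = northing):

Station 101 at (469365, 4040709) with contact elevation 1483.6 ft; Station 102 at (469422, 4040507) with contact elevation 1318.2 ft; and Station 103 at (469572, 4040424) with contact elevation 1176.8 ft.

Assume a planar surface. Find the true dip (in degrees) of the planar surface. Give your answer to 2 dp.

Two edge vectors: Station 101→Station 102 = (57, -202, -165.4), Station 101→Station 103 = (207, -285, -306.8).
Normal n = (Station 101→Station 102) × (Station 101→Station 103) = (14834.6, -16750.2, 25569).
So ∂z/∂E = −n_x/n_z = −0.58018 and ∂z/∂N = −n_y/n_z = 0.65510.
Gradient magnitude |∇z| = √(a² + b²) = √(0.33661 + 0.42915) = 0.87508.
True dip = arctan(0.87508) = 41.19°, dipping toward SE (azimuth ≈ 138°).

41.19°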